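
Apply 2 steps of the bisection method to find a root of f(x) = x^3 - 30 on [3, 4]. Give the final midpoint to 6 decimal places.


f(x) = x^3 - 30
f(3) = -3 < 0
f(4) = 34 > 0

Step 1: midpoint = (3.000000 + 4.000000)/2 = 3.500000
  f(3.500000) = 12.875000
  f(mid) > 0, so root is in [3.000000, 3.500000]

Step 2: midpoint = (3.000000 + 3.500000)/2 = 3.250000
  f(3.250000) = 4.328125
  f(mid) > 0, so root is in [3.000000, 3.250000]

midpoint = 3.250000


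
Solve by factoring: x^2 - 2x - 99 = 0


We need two numbers that multiply to -99 and add to -2.
Those numbers are 9 and -11 (since 9 * (-11) = -99 and 9 + (-11) = -2).
So x^2 - 2x - 99 = (x + 9)(x - 11) = 0
Setting each factor to zero: x = -9 or x = 11

x = -9, x = 11


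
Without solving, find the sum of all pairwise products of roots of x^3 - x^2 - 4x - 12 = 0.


By Vieta's formulas for x^3 + bx^2 + cx + d = 0:
  r1 + r2 + r3 = -b/a = 1
  r1*r2 + r1*r3 + r2*r3 = c/a = -4
  r1*r2*r3 = -d/a = 12


Sum of pairwise products = -4


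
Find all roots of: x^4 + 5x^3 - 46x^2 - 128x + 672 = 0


Let p(x) = x^4 + 5x^3 - 46x^2 - 128x + 672. By the rational root theorem (leading coefficient 1), any rational root is an integer divisor of 672: try ±1, ±2, ... in turn.
Test x = 1: value = 504 ≠ 0.
Test x = -1: value = 750 ≠ 0.
Test x = 2: value = 288 ≠ 0.
Test x = -2: value = 720 ≠ 0.
Test x = 3: value = 90 ≠ 0.
Test x = -3: value = 588 ≠ 0.
Test x = 4: value = 0 ✓, so (x - 4) is a factor.
Synthetic division by (x - 4): bring down 1; 1(4) + 5 = 9; 9(4) - 46 = -10; (-10)(4) - 128 = -168; (-168)(4) + 672 = 0 → quotient x^3 + 9x^2 - 10x - 168, remainder 0.
Continue with the quotient x^3 + 9x^2 - 10x - 168 (candidates must divide 168; re-test x = 4 first in case it repeats).
Test x = 4: value = 0 ✓, so (x - 4) is a factor.
Synthetic division by (x - 4): bring down 1; 1(4) + 9 = 13; 13(4) - 10 = 42; 42(4) - 168 = 0 → quotient x^2 + 13x + 42, remainder 0.
Solve the quadratic x^2 + 13x + 42 = 0: discriminant = 13^2 - 4(1)(42) = 169 - 168 = 1.
sqrt(1) = 1, so x = (-13 ± 1)/2: x = -6 or x = -7.
Collecting all roots found:

x = -7, x = -6, x = 4 (multiplicity 2)


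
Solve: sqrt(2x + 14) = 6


Square both sides: 2x + 14 = 6^2 = 36
2x = 36 - 14 = 22
x = 11
Check: sqrt(2*11 + 14) = sqrt(36) = 6 ✓

x = 11


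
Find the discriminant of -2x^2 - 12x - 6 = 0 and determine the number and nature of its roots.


For ax^2 + bx + c = 0, discriminant D = b^2 - 4ac
Here a = -2, b = -12, c = -6
D = (-12)^2 - 4(-2)(-6) = 144 - 48 = 96

D = 96 > 0 but not a perfect square
The equation has 2 distinct real irrational roots.

Discriminant = 96, 2 distinct real irrational roots


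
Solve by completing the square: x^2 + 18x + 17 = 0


Start: x^2 + 18x + 17 = 0
Move constant: x^2 + 18x = -17
Half of 18 is 9, squared is 81
Add 81 to both sides: x^2 + 18x + 81 = 64
(x + 9)^2 = 64
x + 9 = ±8
x = -9 + 8 = -1 or x = -9 - 8 = -17

x = -17, x = -1


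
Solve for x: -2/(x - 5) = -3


Multiply both sides by (x - 5): -2 = -3(x - 5)
Distribute: -2 = -3x + 15
-3x = -2 - 15 = -17
x = 17/3

x = 17/3


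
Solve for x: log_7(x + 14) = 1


Convert to exponential form: x + 14 = 7^1 = 7
x = 7 - 14 = -7
Check: log_7(-7 + 14) = log_7(7) = log_7(7) = 1 ✓

x = -7


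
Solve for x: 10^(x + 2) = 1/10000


Express both sides with the same base.
1/10000 = 10^(-4)
Since the bases match, equate exponents: x + 2 = -4
So x = -4 - (2) = -6

x = -6


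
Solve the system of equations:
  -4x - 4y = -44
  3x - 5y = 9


Using Cramer's rule:
Determinant D = (-4)(-5) - (3)(-4) = 20 + 12 = 32
Dx = (-44)(-5) - (9)(-4) = 220 + 36 = 256
Dy = (-4)(9) - (3)(-44) = -36 + 132 = 96
x = Dx/D = 256/32 = 8
y = Dy/D = 96/32 = 3

x = 8, y = 3


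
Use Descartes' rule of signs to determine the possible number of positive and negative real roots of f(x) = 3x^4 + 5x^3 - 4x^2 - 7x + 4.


Descartes' rule of signs:

For positive roots, count sign changes in f(x) = 3x^4 + 5x^3 - 4x^2 - 7x + 4:
Signs of coefficients: +, +, -, -, +
Number of sign changes: 2
Possible positive real roots: 2, 0

For negative roots, examine f(-x) = 3x^4 - 5x^3 - 4x^2 + 7x + 4:
Signs of coefficients: +, -, -, +, +
Number of sign changes: 2
Possible negative real roots: 2, 0

Positive roots: 2 or 0; Negative roots: 2 or 0


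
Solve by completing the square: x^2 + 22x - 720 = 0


Start: x^2 + 22x - 720 = 0
Move constant: x^2 + 22x = 720
Half of 22 is 11, squared is 121
Add 121 to both sides: x^2 + 22x + 121 = 841
(x + 11)^2 = 841
x + 11 = ±29
x = -11 + 29 = 18 or x = -11 - 29 = -40

x = -40, x = 18


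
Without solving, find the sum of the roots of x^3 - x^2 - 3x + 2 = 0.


By Vieta's formulas for x^3 + bx^2 + cx + d = 0:
  r1 + r2 + r3 = -b/a = 1
  r1*r2 + r1*r3 + r2*r3 = c/a = -3
  r1*r2*r3 = -d/a = -2


Sum = 1


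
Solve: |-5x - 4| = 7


An absolute value equation |expr| = 7 gives two cases:
Case 1: -5x - 4 = 7
  -5x = 11, so x = -11/5
Case 2: -5x - 4 = -7
  -5x = -3, so x = 3/5

x = -11/5, x = 3/5


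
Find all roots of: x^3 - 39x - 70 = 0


Let p(x) = x^3 - 39x - 70. By the rational root theorem (leading coefficient 1), any rational root is an integer divisor of 70: try ±1, ±2, ... in turn.
Test x = 1: value = -108 ≠ 0.
Test x = -1: value = -32 ≠ 0.
Test x = 2: value = -140 ≠ 0.
Test x = -2: value = 0 ✓, so (x + 2) is a factor.
Synthetic division by (x + 2): bring down 1; 1(-2) + 0 = -2; (-2)(-2) - 39 = -35; (-35)(-2) - 70 = 0 → quotient x^2 - 2x - 35, remainder 0.
Solve the quadratic x^2 - 2x - 35 = 0: discriminant = (-2)^2 - 4(1)(-35) = 4 + 140 = 144.
sqrt(144) = 12, so x = (2 ± 12)/2: x = 7 or x = -5.
Collecting all roots found:

x = -5, x = -2, x = 7


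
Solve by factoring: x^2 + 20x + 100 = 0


We need two numbers that multiply to 100 and add to 20.
Those numbers are 10 and 10 (since 10 * 10 = 100 and 10 + 10 = 20).
So x^2 + 20x + 100 = (x + 10)(x + 10) = 0
Setting each factor to zero: x = -10 or x = -10

x = -10


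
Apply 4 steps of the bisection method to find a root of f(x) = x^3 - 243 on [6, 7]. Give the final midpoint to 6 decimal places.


f(x) = x^3 - 243
f(6) = -27 < 0
f(7) = 100 > 0

Step 1: midpoint = (6.000000 + 7.000000)/2 = 6.500000
  f(6.500000) = 31.625000
  f(mid) > 0, so root is in [6.000000, 6.500000]

Step 2: midpoint = (6.000000 + 6.500000)/2 = 6.250000
  f(6.250000) = 1.140625
  f(mid) > 0, so root is in [6.000000, 6.250000]

Step 3: midpoint = (6.000000 + 6.250000)/2 = 6.125000
  f(6.125000) = -13.216797
  f(mid) < 0, so root is in [6.125000, 6.250000]

Step 4: midpoint = (6.125000 + 6.250000)/2 = 6.187500
  f(6.187500) = -6.110596
  f(mid) < 0, so root is in [6.187500, 6.250000]

midpoint = 6.187500


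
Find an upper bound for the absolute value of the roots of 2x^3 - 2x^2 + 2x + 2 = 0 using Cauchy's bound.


Cauchy's bound: all roots r satisfy |r| <= 1 + max(|a_i/a_n|) for i = 0,...,n-1
where a_n is the leading coefficient.

Coefficients: [2, -2, 2, 2]
Leading coefficient a_n = 2
Ratios |a_i/a_n|: 1, 1, 1
Maximum ratio: 1
Cauchy's bound: |r| <= 1 + 1 = 2

Upper bound = 2


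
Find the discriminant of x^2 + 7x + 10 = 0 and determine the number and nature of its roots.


For ax^2 + bx + c = 0, discriminant D = b^2 - 4ac
Here a = 1, b = 7, c = 10
D = (7)^2 - 4(1)(10) = 49 - 40 = 9

D = 9 > 0 and is a perfect square (sqrt = 3)
The equation has 2 distinct real rational roots.

Discriminant = 9, 2 distinct real rational roots


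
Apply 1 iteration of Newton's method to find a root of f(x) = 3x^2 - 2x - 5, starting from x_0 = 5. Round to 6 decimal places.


Newton's method: x_(n+1) = x_n - f(x_n)/f'(x_n)
f(x) = 3x^2 - 2x - 5
f'(x) = 6x - 2

Iteration 1:
  f(5.000000) = 60.000000
  f'(5.000000) = 28.000000
  x_1 = 5.000000 - (60.000000)/(28.000000) = 2.857143

x_1 = 2.857143


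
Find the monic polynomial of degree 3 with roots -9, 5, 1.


A monic polynomial with roots -9, 5, 1 is:
p(x) = (x + 9)(x - 5)(x - 1)
After multiplying by (x + 9): x + 9
After multiplying by (x - 5): x^2 + 4x - 45
After multiplying by (x - 1): x^3 + 3x^2 - 49x + 45

x^3 + 3x^2 - 49x + 45


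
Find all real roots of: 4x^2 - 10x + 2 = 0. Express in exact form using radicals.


Using the quadratic formula: x = (-b ± sqrt(b^2 - 4ac)) / (2a)
Here a = 4, b = -10, c = 2
Discriminant = b^2 - 4ac = (-10)^2 - 4(4)(2) = 100 - 32 = 68
Since discriminant = 68 > 0, there are two real roots.
x = (10 ± 2*sqrt(17)) / 8
Simplifying: x = (5 ± sqrt(17)) / 4
Numerically: x ≈ 2.2808 or x ≈ 0.2192

x = (5 + sqrt(17)) / 4 or x = (5 - sqrt(17)) / 4


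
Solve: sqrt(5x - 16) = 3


Square both sides: 5x - 16 = 3^2 = 9
5x = 9 + 16 = 25
x = 5
Check: sqrt(5*5 - 16) = sqrt(9) = 3 ✓

x = 5


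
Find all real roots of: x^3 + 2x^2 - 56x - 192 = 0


Let p(x) = x^3 + 2x^2 - 56x - 192. By the rational root theorem (leading coefficient 1), any rational root is an integer divisor of 192: try ±1, ±2, ... in turn.
Test x = 1: value = -245 ≠ 0.
Test x = -1: value = -135 ≠ 0.
Test x = 2: value = -288 ≠ 0.
Test x = -2: value = -80 ≠ 0.
Test x = 3: value = -315 ≠ 0.
Test x = -3: value = -33 ≠ 0.
Test x = 4: value = -320 ≠ 0.
Test x = -4: value = 0 ✓, so (x + 4) is a factor.
Synthetic division by (x + 4): bring down 1; 1(-4) + 2 = -2; (-2)(-4) - 56 = -48; (-48)(-4) - 192 = 0 → quotient x^2 - 2x - 48, remainder 0.
Solve the quadratic x^2 - 2x - 48 = 0: discriminant = (-2)^2 - 4(1)(-48) = 4 + 192 = 196.
sqrt(196) = 14, so x = (2 ± 14)/2: x = 8 or x = -6.

x = -6, x = -4, x = 8


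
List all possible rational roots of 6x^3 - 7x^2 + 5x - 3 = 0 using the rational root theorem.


Rational root theorem: possible roots are ±p/q where:
  p divides the constant term (-3): p ∈ {1, 3}
  q divides the leading coefficient (6): q ∈ {1, 2, 3, 6}

All possible rational roots: -3, -3/2, -1, -1/2, -1/3, -1/6, 1/6, 1/3, 1/2, 1, 3/2, 3

-3, -3/2, -1, -1/2, -1/3, -1/6, 1/6, 1/3, 1/2, 1, 3/2, 3


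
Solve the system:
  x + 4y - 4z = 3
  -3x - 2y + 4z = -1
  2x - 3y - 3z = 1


Using Cramer's rule. Expand each determinant along the first row.
D  = 1*[(-2)*(-3) - 4*(-3)] - 4*[(-3)*(-3) - 4*2] + (-4)*[(-3)*(-3) - (-2)*2]
  = 1*(18) - 4*(1) + (-4)*(13) = -38
Dx = 3*[(-2)*(-3) - 4*(-3)] - 4*[(-1)*(-3) - 4*1] + (-4)*[(-1)*(-3) - (-2)*1]
  = 3*(18) - 4*(-1) + (-4)*(5) = 38
Dy = 1*[(-1)*(-3) - 4*1] - 3*[(-3)*(-3) - 4*2] + (-4)*[(-3)*1 - (-1)*2]
  = 1*(-1) - 3*(1) + (-4)*(-1) = 0
Dz = 1*[(-2)*1 - (-1)*(-3)] - 4*[(-3)*1 - (-1)*2] + 3*[(-3)*(-3) - (-2)*2]
  = 1*(-5) - 4*(-1) + 3*(13) = 38
x = Dx/D = 38/-38 = -1, y = Dy/D = 0/-38 = 0, z = Dz/D = 38/-38 = -1
Check eq1: (1)(-1) + (4)(0) + (-4)(-1) = 3 = 3 ✓
Check eq2: (-3)(-1) + (-2)(0) + (4)(-1) = -1 = -1 ✓
Check eq3: (2)(-1) + (-3)(0) + (-3)(-1) = 1 = 1 ✓

x = -1, y = 0, z = -1


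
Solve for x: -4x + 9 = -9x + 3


Starting with: -4x + 9 = -9x + 3
Move all x terms to left: (-4 + 9)x = 3 - 9
Simplify: 5x = -6
Divide both sides by 5: x = -6/5

x = -6/5


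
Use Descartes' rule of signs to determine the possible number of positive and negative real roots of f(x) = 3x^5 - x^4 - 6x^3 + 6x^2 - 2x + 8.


Descartes' rule of signs:

For positive roots, count sign changes in f(x) = 3x^5 - x^4 - 6x^3 + 6x^2 - 2x + 8:
Signs of coefficients: +, -, -, +, -, +
Number of sign changes: 4
Possible positive real roots: 4, 2, 0

For negative roots, examine f(-x) = -3x^5 - x^4 + 6x^3 + 6x^2 + 2x + 8:
Signs of coefficients: -, -, +, +, +, +
Number of sign changes: 1
Possible negative real roots: 1

Positive roots: 4 or 2 or 0; Negative roots: 1


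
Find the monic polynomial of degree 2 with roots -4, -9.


A monic polynomial with roots -4, -9 is:
p(x) = (x + 4)(x + 9)
After multiplying by (x + 4): x + 4
After multiplying by (x + 9): x^2 + 13x + 36

x^2 + 13x + 36


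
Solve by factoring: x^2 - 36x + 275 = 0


We need two numbers that multiply to 275 and add to -36.
Those numbers are -25 and -11 (since (-25) * (-11) = 275 and (-25) + (-11) = -36).
So x^2 - 36x + 275 = (x - 25)(x - 11) = 0
Setting each factor to zero: x = 25 or x = 11

x = 11, x = 25


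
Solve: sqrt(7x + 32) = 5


Square both sides: 7x + 32 = 5^2 = 25
7x = 25 - 32 = -7
x = -1
Check: sqrt(7*(-1) + 32) = sqrt(25) = 5 ✓

x = -1


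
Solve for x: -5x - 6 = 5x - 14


Starting with: -5x - 6 = 5x - 14
Move all x terms to left: (-5 - 5)x = -14 + 6
Simplify: -10x = -8
Divide both sides by -10: x = 4/5

x = 4/5


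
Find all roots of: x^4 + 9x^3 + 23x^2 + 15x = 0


The constant term is 0, so x = 0 is a root. Factor out x:
  x^3 + 9x^2 + 23x + 15 = 0
Let p(x) = x^3 + 9x^2 + 23x + 15. By the rational root theorem (leading coefficient 1), any rational root is an integer divisor of 15: try ±1, ±2, ... in turn.
Test x = 1: value = 48 ≠ 0.
Test x = -1: value = 0 ✓, so (x + 1) is a factor.
Synthetic division by (x + 1): bring down 1; 1(-1) + 9 = 8; 8(-1) + 23 = 15; 15(-1) + 15 = 0 → quotient x^2 + 8x + 15, remainder 0.
Solve the quadratic x^2 + 8x + 15 = 0: discriminant = 8^2 - 4(1)(15) = 64 - 60 = 4.
sqrt(4) = 2, so x = (-8 ± 2)/2: x = -3 or x = -5.
Collecting all roots found:

x = -5, x = -3, x = -1, x = 0


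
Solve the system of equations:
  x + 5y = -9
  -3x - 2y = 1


Using Cramer's rule:
Determinant D = (1)(-2) - (-3)(5) = -2 + 15 = 13
Dx = (-9)(-2) - (1)(5) = 18 - 5 = 13
Dy = (1)(1) - (-3)(-9) = 1 - 27 = -26
x = Dx/D = 13/13 = 1
y = Dy/D = -26/13 = -2

x = 1, y = -2


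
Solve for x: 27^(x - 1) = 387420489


Express both sides with the same base.
387420489 = 27^6
Since the bases match, equate exponents: x - 1 = 6
So x = 6 - (-1) = 7

x = 7


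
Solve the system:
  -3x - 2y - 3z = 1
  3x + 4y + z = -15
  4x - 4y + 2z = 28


Using Cramer's rule. Expand each determinant along the first row.
D  = (-3)*[4*2 - 1*(-4)] - (-2)*[3*2 - 1*4] + (-3)*[3*(-4) - 4*4]
  = (-3)*(12) - (-2)*(2) + (-3)*(-28) = 52
Dx = 1*[4*2 - 1*(-4)] - (-2)*[(-15)*2 - 1*28] + (-3)*[(-15)*(-4) - 4*28]
  = 1*(12) - (-2)*(-58) + (-3)*(-52) = 52
Dy = (-3)*[(-15)*2 - 1*28] - 1*[3*2 - 1*4] + (-3)*[3*28 - (-15)*4]
  = (-3)*(-58) - 1*(2) + (-3)*(144) = -260
Dz = (-3)*[4*28 - (-15)*(-4)] - (-2)*[3*28 - (-15)*4] + 1*[3*(-4) - 4*4]
  = (-3)*(52) - (-2)*(144) + 1*(-28) = 104
x = Dx/D = 52/52 = 1, y = Dy/D = -260/52 = -5, z = Dz/D = 104/52 = 2
Check eq1: (-3)(1) + (-2)(-5) + (-3)(2) = 1 = 1 ✓
Check eq2: (3)(1) + (4)(-5) + (1)(2) = -15 = -15 ✓
Check eq3: (4)(1) + (-4)(-5) + (2)(2) = 28 = 28 ✓

x = 1, y = -5, z = 2


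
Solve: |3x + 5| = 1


An absolute value equation |expr| = 1 gives two cases:
Case 1: 3x + 5 = 1
  3x = -4, so x = -4/3
Case 2: 3x + 5 = -1
  3x = -6, so x = -2

x = -2, x = -4/3


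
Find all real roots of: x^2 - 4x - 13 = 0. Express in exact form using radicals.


Using the quadratic formula: x = (-b ± sqrt(b^2 - 4ac)) / (2a)
Here a = 1, b = -4, c = -13
Discriminant = b^2 - 4ac = (-4)^2 - 4(1)(-13) = 16 + 52 = 68
Since discriminant = 68 > 0, there are two real roots.
x = (4 ± 2*sqrt(17)) / 2
Simplifying: x = 2 ± sqrt(17)
Numerically: x ≈ 6.1231 or x ≈ -2.1231

x = 2 + sqrt(17) or x = 2 - sqrt(17)


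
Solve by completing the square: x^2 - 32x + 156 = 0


Start: x^2 - 32x + 156 = 0
Move constant: x^2 - 32x = -156
Half of -32 is -16, squared is 256
Add 256 to both sides: x^2 - 32x + 256 = 100
(x - 16)^2 = 100
x - 16 = ±10
x = 16 + 10 = 26 or x = 16 - 10 = 6

x = 6, x = 26


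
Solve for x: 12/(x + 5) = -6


Multiply both sides by (x + 5): 12 = -6(x + 5)
Distribute: 12 = -6x - 30
-6x = 12 + 30 = 42
x = -7

x = -7


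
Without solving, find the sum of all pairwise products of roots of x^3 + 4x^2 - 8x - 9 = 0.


By Vieta's formulas for x^3 + bx^2 + cx + d = 0:
  r1 + r2 + r3 = -b/a = -4
  r1*r2 + r1*r3 + r2*r3 = c/a = -8
  r1*r2*r3 = -d/a = 9


Sum of pairwise products = -8


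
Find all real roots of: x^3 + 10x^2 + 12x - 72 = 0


Let p(x) = x^3 + 10x^2 + 12x - 72. By the rational root theorem (leading coefficient 1), any rational root is an integer divisor of 72: try ±1, ±2, ... in turn.
Test x = 1: value = -49 ≠ 0.
Test x = -1: value = -75 ≠ 0.
Test x = 2: value = 0 ✓, so (x - 2) is a factor.
Synthetic division by (x - 2): bring down 1; 1(2) + 10 = 12; 12(2) + 12 = 36; 36(2) - 72 = 0 → quotient x^2 + 12x + 36, remainder 0.
Solve the quadratic x^2 + 12x + 36 = 0: discriminant = 12^2 - 4(1)(36) = 144 - 144 = 0.
Discriminant = 0, so a double root: x = -12/2 = -6.

x = -6 (multiplicity 2), x = 2


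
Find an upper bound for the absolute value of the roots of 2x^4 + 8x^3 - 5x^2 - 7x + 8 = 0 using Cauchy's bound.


Cauchy's bound: all roots r satisfy |r| <= 1 + max(|a_i/a_n|) for i = 0,...,n-1
where a_n is the leading coefficient.

Coefficients: [2, 8, -5, -7, 8]
Leading coefficient a_n = 2
Ratios |a_i/a_n|: 4, 5/2, 7/2, 4
Maximum ratio: 4
Cauchy's bound: |r| <= 1 + 4 = 5

Upper bound = 5


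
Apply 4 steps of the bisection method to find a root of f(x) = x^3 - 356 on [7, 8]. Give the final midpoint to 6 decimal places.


f(x) = x^3 - 356
f(7) = -13 < 0
f(8) = 156 > 0

Step 1: midpoint = (7.000000 + 8.000000)/2 = 7.500000
  f(7.500000) = 65.875000
  f(mid) > 0, so root is in [7.000000, 7.500000]

Step 2: midpoint = (7.000000 + 7.500000)/2 = 7.250000
  f(7.250000) = 25.078125
  f(mid) > 0, so root is in [7.000000, 7.250000]

Step 3: midpoint = (7.000000 + 7.250000)/2 = 7.125000
  f(7.125000) = 5.705078
  f(mid) > 0, so root is in [7.000000, 7.125000]

Step 4: midpoint = (7.000000 + 7.125000)/2 = 7.062500
  f(7.062500) = -3.730225
  f(mid) < 0, so root is in [7.062500, 7.125000]

midpoint = 7.062500


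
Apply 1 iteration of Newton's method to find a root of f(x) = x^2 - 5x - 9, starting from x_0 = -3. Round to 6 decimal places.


Newton's method: x_(n+1) = x_n - f(x_n)/f'(x_n)
f(x) = x^2 - 5x - 9
f'(x) = 2x - 5

Iteration 1:
  f(-3.000000) = 15.000000
  f'(-3.000000) = -11.000000
  x_1 = -3.000000 - (15.000000)/(-11.000000) = -1.636364

x_1 = -1.636364


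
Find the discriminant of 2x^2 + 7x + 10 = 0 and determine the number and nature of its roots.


For ax^2 + bx + c = 0, discriminant D = b^2 - 4ac
Here a = 2, b = 7, c = 10
D = (7)^2 - 4(2)(10) = 49 - 80 = -31

D = -31 < 0
The equation has no real roots (2 complex conjugate roots).

Discriminant = -31, no real roots (2 complex conjugate roots)


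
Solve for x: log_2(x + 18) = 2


Convert to exponential form: x + 18 = 2^2 = 4
x = 4 - 18 = -14
Check: log_2(-14 + 18) = log_2(4) = log_2(4) = 2 ✓

x = -14


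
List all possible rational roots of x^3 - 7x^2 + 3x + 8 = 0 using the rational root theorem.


Rational root theorem: possible roots are ±p/q where:
  p divides the constant term (8): p ∈ {1, 2, 4, 8}
  q divides the leading coefficient (1): q ∈ {1}

All possible rational roots: -8, -4, -2, -1, 1, 2, 4, 8

-8, -4, -2, -1, 1, 2, 4, 8


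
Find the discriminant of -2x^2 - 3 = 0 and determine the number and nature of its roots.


For ax^2 + bx + c = 0, discriminant D = b^2 - 4ac
Here a = -2, b = 0, c = -3
D = (0)^2 - 4(-2)(-3) = 0 - 24 = -24

D = -24 < 0
The equation has no real roots (2 complex conjugate roots).

Discriminant = -24, no real roots (2 complex conjugate roots)


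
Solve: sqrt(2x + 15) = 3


Square both sides: 2x + 15 = 3^2 = 9
2x = 9 - 15 = -6
x = -3
Check: sqrt(2*(-3) + 15) = sqrt(9) = 3 ✓

x = -3


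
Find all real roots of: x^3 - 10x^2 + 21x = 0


The constant term is 0, so x = 0 is a root. Factor out x:
  x(x^2 - 10x + 21) = 0
Solve the quadratic x^2 - 10x + 21 = 0: discriminant = (-10)^2 - 4(1)(21) = 100 - 84 = 16.
sqrt(16) = 4, so x = (10 ± 4)/2: x = 7 or x = 3.

x = 0, x = 3, x = 7


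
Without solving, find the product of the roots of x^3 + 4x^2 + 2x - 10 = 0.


By Vieta's formulas for x^3 + bx^2 + cx + d = 0:
  r1 + r2 + r3 = -b/a = -4
  r1*r2 + r1*r3 + r2*r3 = c/a = 2
  r1*r2*r3 = -d/a = 10


Product = 10


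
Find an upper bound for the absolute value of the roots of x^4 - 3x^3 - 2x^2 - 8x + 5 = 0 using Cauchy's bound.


Cauchy's bound: all roots r satisfy |r| <= 1 + max(|a_i/a_n|) for i = 0,...,n-1
where a_n is the leading coefficient.

Coefficients: [1, -3, -2, -8, 5]
Leading coefficient a_n = 1
Ratios |a_i/a_n|: 3, 2, 8, 5
Maximum ratio: 8
Cauchy's bound: |r| <= 1 + 8 = 9

Upper bound = 9


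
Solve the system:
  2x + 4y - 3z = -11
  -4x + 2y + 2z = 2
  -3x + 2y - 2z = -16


Using Cramer's rule. Expand each determinant along the first row.
D  = 2*[2*(-2) - 2*2] - 4*[(-4)*(-2) - 2*(-3)] + (-3)*[(-4)*2 - 2*(-3)]
  = 2*(-8) - 4*(14) + (-3)*(-2) = -66
Dx = (-11)*[2*(-2) - 2*2] - 4*[2*(-2) - 2*(-16)] + (-3)*[2*2 - 2*(-16)]
  = (-11)*(-8) - 4*(28) + (-3)*(36) = -132
Dy = 2*[2*(-2) - 2*(-16)] - (-11)*[(-4)*(-2) - 2*(-3)] + (-3)*[(-4)*(-16) - 2*(-3)]
  = 2*(28) - (-11)*(14) + (-3)*(70) = 0
Dz = 2*[2*(-16) - 2*2] - 4*[(-4)*(-16) - 2*(-3)] + (-11)*[(-4)*2 - 2*(-3)]
  = 2*(-36) - 4*(70) + (-11)*(-2) = -330
x = Dx/D = -132/-66 = 2, y = Dy/D = 0/-66 = 0, z = Dz/D = -330/-66 = 5
Check eq1: (2)(2) + (4)(0) + (-3)(5) = -11 = -11 ✓
Check eq2: (-4)(2) + (2)(0) + (2)(5) = 2 = 2 ✓
Check eq3: (-3)(2) + (2)(0) + (-2)(5) = -16 = -16 ✓

x = 2, y = 0, z = 5


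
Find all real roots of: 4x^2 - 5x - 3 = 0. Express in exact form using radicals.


Using the quadratic formula: x = (-b ± sqrt(b^2 - 4ac)) / (2a)
Here a = 4, b = -5, c = -3
Discriminant = b^2 - 4ac = (-5)^2 - 4(4)(-3) = 25 + 48 = 73
Since discriminant = 73 > 0, there are two real roots.
x = (5 ± sqrt(73)) / 8
Numerically: x ≈ 1.6930 or x ≈ -0.4430

x = (5 + sqrt(73)) / 8 or x = (5 - sqrt(73)) / 8


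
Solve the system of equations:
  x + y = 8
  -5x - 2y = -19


Using Cramer's rule:
Determinant D = (1)(-2) - (-5)(1) = -2 + 5 = 3
Dx = (8)(-2) - (-19)(1) = -16 + 19 = 3
Dy = (1)(-19) - (-5)(8) = -19 + 40 = 21
x = Dx/D = 3/3 = 1
y = Dy/D = 21/3 = 7

x = 1, y = 7


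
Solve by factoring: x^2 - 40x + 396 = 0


We need two numbers that multiply to 396 and add to -40.
Those numbers are -22 and -18 (since (-22) * (-18) = 396 and (-22) + (-18) = -40).
So x^2 - 40x + 396 = (x - 22)(x - 18) = 0
Setting each factor to zero: x = 22 or x = 18

x = 18, x = 22


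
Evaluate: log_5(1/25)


We need the exponent such that 5^? = 1/25
5^(-2) = 1/5^2 = 1/25
Therefore log_5(1/25) = -2

-2


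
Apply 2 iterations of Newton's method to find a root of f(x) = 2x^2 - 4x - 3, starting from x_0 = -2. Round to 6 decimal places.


Newton's method: x_(n+1) = x_n - f(x_n)/f'(x_n)
f(x) = 2x^2 - 4x - 3
f'(x) = 4x - 4

Iteration 1:
  f(-2.000000) = 13.000000
  f'(-2.000000) = -12.000000
  x_1 = -2.000000 - (13.000000)/(-12.000000) = -0.916667

Iteration 2:
  f(-0.916667) = 2.347222
  f'(-0.916667) = -7.666667
  x_2 = -0.916667 - (2.347222)/(-7.666667) = -0.610507

x_2 = -0.610507


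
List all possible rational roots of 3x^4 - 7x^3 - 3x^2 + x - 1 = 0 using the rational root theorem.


Rational root theorem: possible roots are ±p/q where:
  p divides the constant term (-1): p ∈ {1}
  q divides the leading coefficient (3): q ∈ {1, 3}

All possible rational roots: -1, -1/3, 1/3, 1

-1, -1/3, 1/3, 1


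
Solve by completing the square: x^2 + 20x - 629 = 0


Start: x^2 + 20x - 629 = 0
Move constant: x^2 + 20x = 629
Half of 20 is 10, squared is 100
Add 100 to both sides: x^2 + 20x + 100 = 729
(x + 10)^2 = 729
x + 10 = ±27
x = -10 + 27 = 17 or x = -10 - 27 = -37

x = -37, x = 17


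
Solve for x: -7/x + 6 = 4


Subtract 6 from both sides: -7/x = -2
Multiply both sides by x: -7 = -2 * x
Divide by -2: x = 7/2

x = 7/2


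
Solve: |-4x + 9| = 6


An absolute value equation |expr| = 6 gives two cases:
Case 1: -4x + 9 = 6
  -4x = -3, so x = 3/4
Case 2: -4x + 9 = -6
  -4x = -15, so x = 15/4

x = 3/4, x = 15/4


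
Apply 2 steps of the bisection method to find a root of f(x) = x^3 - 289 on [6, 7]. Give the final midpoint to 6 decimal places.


f(x) = x^3 - 289
f(6) = -73 < 0
f(7) = 54 > 0

Step 1: midpoint = (6.000000 + 7.000000)/2 = 6.500000
  f(6.500000) = -14.375000
  f(mid) < 0, so root is in [6.500000, 7.000000]

Step 2: midpoint = (6.500000 + 7.000000)/2 = 6.750000
  f(6.750000) = 18.546875
  f(mid) > 0, so root is in [6.500000, 6.750000]

midpoint = 6.750000


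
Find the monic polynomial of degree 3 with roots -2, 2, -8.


A monic polynomial with roots -2, 2, -8 is:
p(x) = (x + 2)(x - 2)(x + 8)
After multiplying by (x + 2): x + 2
After multiplying by (x - 2): x^2 - 4
After multiplying by (x + 8): x^3 + 8x^2 - 4x - 32

x^3 + 8x^2 - 4x - 32


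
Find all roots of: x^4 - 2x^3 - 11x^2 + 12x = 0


The constant term is 0, so x = 0 is a root. Factor out x:
  x^3 - 2x^2 - 11x + 12 = 0
Let p(x) = x^3 - 2x^2 - 11x + 12. By the rational root theorem (leading coefficient 1), any rational root is an integer divisor of 12: try ±1, ±2, ... in turn.
Test x = 1: value = 0 ✓, so (x - 1) is a factor.
Synthetic division by (x - 1): bring down 1; 1(1) - 2 = -1; (-1)(1) - 11 = -12; (-12)(1) + 12 = 0 → quotient x^2 - x - 12, remainder 0.
Solve the quadratic x^2 - x - 12 = 0: discriminant = (-1)^2 - 4(1)(-12) = 1 + 48 = 49.
sqrt(49) = 7, so x = (1 ± 7)/2: x = 4 or x = -3.
Collecting all roots found:

x = -3, x = 0, x = 1, x = 4


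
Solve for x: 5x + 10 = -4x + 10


Starting with: 5x + 10 = -4x + 10
Move all x terms to left: (5 + 4)x = 10 - 10
Simplify: 9x = 0
Divide both sides by 9: x = 0

x = 0


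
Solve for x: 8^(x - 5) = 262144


Express both sides with the same base.
262144 = 8^6
Since the bases match, equate exponents: x - 5 = 6
So x = 6 - (-5) = 11

x = 11


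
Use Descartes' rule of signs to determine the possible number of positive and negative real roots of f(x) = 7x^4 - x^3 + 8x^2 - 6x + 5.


Descartes' rule of signs:

For positive roots, count sign changes in f(x) = 7x^4 - x^3 + 8x^2 - 6x + 5:
Signs of coefficients: +, -, +, -, +
Number of sign changes: 4
Possible positive real roots: 4, 2, 0

For negative roots, examine f(-x) = 7x^4 + x^3 + 8x^2 + 6x + 5:
Signs of coefficients: +, +, +, +, +
Number of sign changes: 0
Possible negative real roots: 0

Positive roots: 4 or 2 or 0; Negative roots: 0


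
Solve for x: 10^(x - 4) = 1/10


Express both sides with the same base.
1/10 = 10^(-1)
Since the bases match, equate exponents: x - 4 = -1
So x = -1 - (-4) = 3

x = 3


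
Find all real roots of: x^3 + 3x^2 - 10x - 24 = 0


Let p(x) = x^3 + 3x^2 - 10x - 24. By the rational root theorem (leading coefficient 1), any rational root is an integer divisor of 24: try ±1, ±2, ... in turn.
Test x = 1: value = -30 ≠ 0.
Test x = -1: value = -12 ≠ 0.
Test x = 2: value = -24 ≠ 0.
Test x = -2: value = 0 ✓, so (x + 2) is a factor.
Synthetic division by (x + 2): bring down 1; 1(-2) + 3 = 1; 1(-2) - 10 = -12; (-12)(-2) - 24 = 0 → quotient x^2 + x - 12, remainder 0.
Solve the quadratic x^2 + x - 12 = 0: discriminant = 1^2 - 4(1)(-12) = 1 + 48 = 49.
sqrt(49) = 7, so x = (-1 ± 7)/2: x = 3 or x = -4.

x = -4, x = -2, x = 3


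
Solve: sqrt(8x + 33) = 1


Square both sides: 8x + 33 = 1^2 = 1
8x = 1 - 33 = -32
x = -4
Check: sqrt(8*(-4) + 33) = sqrt(1) = 1 ✓

x = -4


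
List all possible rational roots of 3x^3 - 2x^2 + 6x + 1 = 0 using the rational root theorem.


Rational root theorem: possible roots are ±p/q where:
  p divides the constant term (1): p ∈ {1}
  q divides the leading coefficient (3): q ∈ {1, 3}

All possible rational roots: -1, -1/3, 1/3, 1

-1, -1/3, 1/3, 1


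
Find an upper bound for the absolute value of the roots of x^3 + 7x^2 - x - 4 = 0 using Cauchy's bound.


Cauchy's bound: all roots r satisfy |r| <= 1 + max(|a_i/a_n|) for i = 0,...,n-1
where a_n is the leading coefficient.

Coefficients: [1, 7, -1, -4]
Leading coefficient a_n = 1
Ratios |a_i/a_n|: 7, 1, 4
Maximum ratio: 7
Cauchy's bound: |r| <= 1 + 7 = 8

Upper bound = 8


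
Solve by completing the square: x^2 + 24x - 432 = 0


Start: x^2 + 24x - 432 = 0
Move constant: x^2 + 24x = 432
Half of 24 is 12, squared is 144
Add 144 to both sides: x^2 + 24x + 144 = 576
(x + 12)^2 = 576
x + 12 = ±24
x = -12 + 24 = 12 or x = -12 - 24 = -36

x = -36, x = 12


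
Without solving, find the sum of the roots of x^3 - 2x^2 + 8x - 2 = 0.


By Vieta's formulas for x^3 + bx^2 + cx + d = 0:
  r1 + r2 + r3 = -b/a = 2
  r1*r2 + r1*r3 + r2*r3 = c/a = 8
  r1*r2*r3 = -d/a = 2


Sum = 2


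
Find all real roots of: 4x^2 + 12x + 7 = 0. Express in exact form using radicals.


Using the quadratic formula: x = (-b ± sqrt(b^2 - 4ac)) / (2a)
Here a = 4, b = 12, c = 7
Discriminant = b^2 - 4ac = 12^2 - 4(4)(7) = 144 - 112 = 32
Since discriminant = 32 > 0, there are two real roots.
x = (-12 ± 4*sqrt(2)) / 8
Simplifying: x = (-3 ± sqrt(2)) / 2
Numerically: x ≈ -0.7929 or x ≈ -2.2071

x = (-3 + sqrt(2)) / 2 or x = (-3 - sqrt(2)) / 2


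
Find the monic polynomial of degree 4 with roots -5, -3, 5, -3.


A monic polynomial with roots -5, -3, 5, -3 is:
p(x) = (x + 5)(x + 3)(x - 5)(x + 3)
After multiplying by (x + 5): x + 5
After multiplying by (x + 3): x^2 + 8x + 15
After multiplying by (x - 5): x^3 + 3x^2 - 25x - 75
After multiplying by (x + 3): x^4 + 6x^3 - 16x^2 - 150x - 225

x^4 + 6x^3 - 16x^2 - 150x - 225


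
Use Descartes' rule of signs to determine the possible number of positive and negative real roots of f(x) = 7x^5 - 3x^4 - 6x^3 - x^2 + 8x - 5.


Descartes' rule of signs:

For positive roots, count sign changes in f(x) = 7x^5 - 3x^4 - 6x^3 - x^2 + 8x - 5:
Signs of coefficients: +, -, -, -, +, -
Number of sign changes: 3
Possible positive real roots: 3, 1

For negative roots, examine f(-x) = -7x^5 - 3x^4 + 6x^3 - x^2 - 8x - 5:
Signs of coefficients: -, -, +, -, -, -
Number of sign changes: 2
Possible negative real roots: 2, 0

Positive roots: 3 or 1; Negative roots: 2 or 0


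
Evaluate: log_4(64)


We need the exponent such that 4^? = 64
4^3 = 64
Therefore log_4(64) = 3

3


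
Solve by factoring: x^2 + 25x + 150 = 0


We need two numbers that multiply to 150 and add to 25.
Those numbers are 15 and 10 (since 15 * 10 = 150 and 15 + 10 = 25).
So x^2 + 25x + 150 = (x + 15)(x + 10) = 0
Setting each factor to zero: x = -15 or x = -10

x = -15, x = -10


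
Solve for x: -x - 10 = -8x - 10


Starting with: -x - 10 = -8x - 10
Move all x terms to left: (-1 + 8)x = -10 + 10
Simplify: 7x = 0
Divide both sides by 7: x = 0

x = 0


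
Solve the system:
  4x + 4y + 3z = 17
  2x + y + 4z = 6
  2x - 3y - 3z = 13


Using Cramer's rule. Expand each determinant along the first row.
D  = 4*[1*(-3) - 4*(-3)] - 4*[2*(-3) - 4*2] + 3*[2*(-3) - 1*2]
  = 4*(9) - 4*(-14) + 3*(-8) = 68
Dx = 17*[1*(-3) - 4*(-3)] - 4*[6*(-3) - 4*13] + 3*[6*(-3) - 1*13]
  = 17*(9) - 4*(-70) + 3*(-31) = 340
Dy = 4*[6*(-3) - 4*13] - 17*[2*(-3) - 4*2] + 3*[2*13 - 6*2]
  = 4*(-70) - 17*(-14) + 3*(14) = 0
Dz = 4*[1*13 - 6*(-3)] - 4*[2*13 - 6*2] + 17*[2*(-3) - 1*2]
  = 4*(31) - 4*(14) + 17*(-8) = -68
x = Dx/D = 340/68 = 5, y = Dy/D = 0/68 = 0, z = Dz/D = -68/68 = -1
Check eq1: (4)(5) + (4)(0) + (3)(-1) = 17 = 17 ✓
Check eq2: (2)(5) + (1)(0) + (4)(-1) = 6 = 6 ✓
Check eq3: (2)(5) + (-3)(0) + (-3)(-1) = 13 = 13 ✓

x = 5, y = 0, z = -1


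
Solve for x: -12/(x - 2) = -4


Multiply both sides by (x - 2): -12 = -4(x - 2)
Distribute: -12 = -4x + 8
-4x = -12 - 8 = -20
x = 5

x = 5


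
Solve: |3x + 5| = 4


An absolute value equation |expr| = 4 gives two cases:
Case 1: 3x + 5 = 4
  3x = -1, so x = -1/3
Case 2: 3x + 5 = -4
  3x = -9, so x = -3

x = -3, x = -1/3


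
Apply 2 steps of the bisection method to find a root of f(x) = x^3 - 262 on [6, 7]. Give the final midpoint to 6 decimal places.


f(x) = x^3 - 262
f(6) = -46 < 0
f(7) = 81 > 0

Step 1: midpoint = (6.000000 + 7.000000)/2 = 6.500000
  f(6.500000) = 12.625000
  f(mid) > 0, so root is in [6.000000, 6.500000]

Step 2: midpoint = (6.000000 + 6.500000)/2 = 6.250000
  f(6.250000) = -17.859375
  f(mid) < 0, so root is in [6.250000, 6.500000]

midpoint = 6.250000


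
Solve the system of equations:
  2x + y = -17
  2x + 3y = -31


Using Cramer's rule:
Determinant D = (2)(3) - (2)(1) = 6 - 2 = 4
Dx = (-17)(3) - (-31)(1) = -51 + 31 = -20
Dy = (2)(-31) - (2)(-17) = -62 + 34 = -28
x = Dx/D = -20/4 = -5
y = Dy/D = -28/4 = -7

x = -5, y = -7


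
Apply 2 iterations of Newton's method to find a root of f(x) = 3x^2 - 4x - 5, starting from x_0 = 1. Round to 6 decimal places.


Newton's method: x_(n+1) = x_n - f(x_n)/f'(x_n)
f(x) = 3x^2 - 4x - 5
f'(x) = 6x - 4

Iteration 1:
  f(1.000000) = -6.000000
  f'(1.000000) = 2.000000
  x_1 = 1.000000 - (-6.000000)/(2.000000) = 4.000000

Iteration 2:
  f(4.000000) = 27.000000
  f'(4.000000) = 20.000000
  x_2 = 4.000000 - (27.000000)/(20.000000) = 2.650000

x_2 = 2.650000


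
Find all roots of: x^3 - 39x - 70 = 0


Let p(x) = x^3 - 39x - 70. By the rational root theorem (leading coefficient 1), any rational root is an integer divisor of 70: try ±1, ±2, ... in turn.
Test x = 1: value = -108 ≠ 0.
Test x = -1: value = -32 ≠ 0.
Test x = 2: value = -140 ≠ 0.
Test x = -2: value = 0 ✓, so (x + 2) is a factor.
Synthetic division by (x + 2): bring down 1; 1(-2) + 0 = -2; (-2)(-2) - 39 = -35; (-35)(-2) - 70 = 0 → quotient x^2 - 2x - 35, remainder 0.
Solve the quadratic x^2 - 2x - 35 = 0: discriminant = (-2)^2 - 4(1)(-35) = 4 + 140 = 144.
sqrt(144) = 12, so x = (2 ± 12)/2: x = 7 or x = -5.
Collecting all roots found:

x = -5, x = -2, x = 7


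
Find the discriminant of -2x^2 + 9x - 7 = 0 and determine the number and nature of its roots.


For ax^2 + bx + c = 0, discriminant D = b^2 - 4ac
Here a = -2, b = 9, c = -7
D = (9)^2 - 4(-2)(-7) = 81 - 56 = 25

D = 25 > 0 and is a perfect square (sqrt = 5)
The equation has 2 distinct real rational roots.

Discriminant = 25, 2 distinct real rational roots


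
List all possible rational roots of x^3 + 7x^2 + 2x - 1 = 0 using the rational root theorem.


Rational root theorem: possible roots are ±p/q where:
  p divides the constant term (-1): p ∈ {1}
  q divides the leading coefficient (1): q ∈ {1}

All possible rational roots: -1, 1

-1, 1


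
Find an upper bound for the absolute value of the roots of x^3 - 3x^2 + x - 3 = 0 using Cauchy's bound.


Cauchy's bound: all roots r satisfy |r| <= 1 + max(|a_i/a_n|) for i = 0,...,n-1
where a_n is the leading coefficient.

Coefficients: [1, -3, 1, -3]
Leading coefficient a_n = 1
Ratios |a_i/a_n|: 3, 1, 3
Maximum ratio: 3
Cauchy's bound: |r| <= 1 + 3 = 4

Upper bound = 4


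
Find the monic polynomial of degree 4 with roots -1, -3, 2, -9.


A monic polynomial with roots -1, -3, 2, -9 is:
p(x) = (x + 1)(x + 3)(x - 2)(x + 9)
After multiplying by (x + 1): x + 1
After multiplying by (x + 3): x^2 + 4x + 3
After multiplying by (x - 2): x^3 + 2x^2 - 5x - 6
After multiplying by (x + 9): x^4 + 11x^3 + 13x^2 - 51x - 54

x^4 + 11x^3 + 13x^2 - 51x - 54


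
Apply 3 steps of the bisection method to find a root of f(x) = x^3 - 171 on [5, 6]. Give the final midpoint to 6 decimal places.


f(x) = x^3 - 171
f(5) = -46 < 0
f(6) = 45 > 0

Step 1: midpoint = (5.000000 + 6.000000)/2 = 5.500000
  f(5.500000) = -4.625000
  f(mid) < 0, so root is in [5.500000, 6.000000]

Step 2: midpoint = (5.500000 + 6.000000)/2 = 5.750000
  f(5.750000) = 19.109375
  f(mid) > 0, so root is in [5.500000, 5.750000]

Step 3: midpoint = (5.500000 + 5.750000)/2 = 5.625000
  f(5.625000) = 6.978516
  f(mid) > 0, so root is in [5.500000, 5.625000]

midpoint = 5.625000


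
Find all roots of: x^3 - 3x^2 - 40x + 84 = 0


Let p(x) = x^3 - 3x^2 - 40x + 84. By the rational root theorem (leading coefficient 1), any rational root is an integer divisor of 84: try ±1, ±2, ... in turn.
Test x = 1: value = 42 ≠ 0.
Test x = -1: value = 120 ≠ 0.
Test x = 2: value = 0 ✓, so (x - 2) is a factor.
Synthetic division by (x - 2): bring down 1; 1(2) - 3 = -1; (-1)(2) - 40 = -42; (-42)(2) + 84 = 0 → quotient x^2 - x - 42, remainder 0.
Solve the quadratic x^2 - x - 42 = 0: discriminant = (-1)^2 - 4(1)(-42) = 1 + 168 = 169.
sqrt(169) = 13, so x = (1 ± 13)/2: x = 7 or x = -6.
Collecting all roots found:

x = -6, x = 2, x = 7


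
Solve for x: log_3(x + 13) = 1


Convert to exponential form: x + 13 = 3^1 = 3
x = 3 - 13 = -10
Check: log_3(-10 + 13) = log_3(3) = log_3(3) = 1 ✓

x = -10


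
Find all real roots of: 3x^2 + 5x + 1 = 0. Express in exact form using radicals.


Using the quadratic formula: x = (-b ± sqrt(b^2 - 4ac)) / (2a)
Here a = 3, b = 5, c = 1
Discriminant = b^2 - 4ac = 5^2 - 4(3)(1) = 25 - 12 = 13
Since discriminant = 13 > 0, there are two real roots.
x = (-5 ± sqrt(13)) / 6
Numerically: x ≈ -0.2324 or x ≈ -1.4343

x = (-5 + sqrt(13)) / 6 or x = (-5 - sqrt(13)) / 6


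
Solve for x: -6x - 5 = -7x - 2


Starting with: -6x - 5 = -7x - 2
Move all x terms to left: (-6 + 7)x = -2 + 5
Simplify: x = 3
Divide both sides by 1: x = 3

x = 3


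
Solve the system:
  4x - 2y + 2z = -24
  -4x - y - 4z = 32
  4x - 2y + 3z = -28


Using Cramer's rule. Expand each determinant along the first row.
D  = 4*[(-1)*3 - (-4)*(-2)] - (-2)*[(-4)*3 - (-4)*4] + 2*[(-4)*(-2) - (-1)*4]
  = 4*(-11) - (-2)*(4) + 2*(12) = -12
Dx = (-24)*[(-1)*3 - (-4)*(-2)] - (-2)*[32*3 - (-4)*(-28)] + 2*[32*(-2) - (-1)*(-28)]
  = (-24)*(-11) - (-2)*(-16) + 2*(-92) = 48
Dy = 4*[32*3 - (-4)*(-28)] - (-24)*[(-4)*3 - (-4)*4] + 2*[(-4)*(-28) - 32*4]
  = 4*(-16) - (-24)*(4) + 2*(-16) = 0
Dz = 4*[(-1)*(-28) - 32*(-2)] - (-2)*[(-4)*(-28) - 32*4] + (-24)*[(-4)*(-2) - (-1)*4]
  = 4*(92) - (-2)*(-16) + (-24)*(12) = 48
x = Dx/D = 48/-12 = -4, y = Dy/D = 0/-12 = 0, z = Dz/D = 48/-12 = -4
Check eq1: (4)(-4) + (-2)(0) + (2)(-4) = -24 = -24 ✓
Check eq2: (-4)(-4) + (-1)(0) + (-4)(-4) = 32 = 32 ✓
Check eq3: (4)(-4) + (-2)(0) + (3)(-4) = -28 = -28 ✓

x = -4, y = 0, z = -4


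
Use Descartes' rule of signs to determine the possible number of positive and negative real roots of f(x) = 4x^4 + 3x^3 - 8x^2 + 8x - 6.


Descartes' rule of signs:

For positive roots, count sign changes in f(x) = 4x^4 + 3x^3 - 8x^2 + 8x - 6:
Signs of coefficients: +, +, -, +, -
Number of sign changes: 3
Possible positive real roots: 3, 1

For negative roots, examine f(-x) = 4x^4 - 3x^3 - 8x^2 - 8x - 6:
Signs of coefficients: +, -, -, -, -
Number of sign changes: 1
Possible negative real roots: 1

Positive roots: 3 or 1; Negative roots: 1


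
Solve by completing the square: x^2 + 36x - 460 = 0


Start: x^2 + 36x - 460 = 0
Move constant: x^2 + 36x = 460
Half of 36 is 18, squared is 324
Add 324 to both sides: x^2 + 36x + 324 = 784
(x + 18)^2 = 784
x + 18 = ±28
x = -18 + 28 = 10 or x = -18 - 28 = -46

x = -46, x = 10


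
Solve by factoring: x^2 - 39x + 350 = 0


We need two numbers that multiply to 350 and add to -39.
Those numbers are -14 and -25 (since (-14) * (-25) = 350 and (-14) + (-25) = -39).
So x^2 - 39x + 350 = (x - 14)(x - 25) = 0
Setting each factor to zero: x = 14 or x = 25

x = 14, x = 25


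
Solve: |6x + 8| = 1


An absolute value equation |expr| = 1 gives two cases:
Case 1: 6x + 8 = 1
  6x = -7, so x = -7/6
Case 2: 6x + 8 = -1
  6x = -9, so x = -3/2

x = -3/2, x = -7/6


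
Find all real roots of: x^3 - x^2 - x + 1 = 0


Let p(x) = x^3 - x^2 - x + 1. By the rational root theorem (leading coefficient 1), any rational root is an integer divisor of 1: try ±1, ±2, ... in turn.
Test x = 1: value = 0 ✓, so (x - 1) is a factor.
Synthetic division by (x - 1): bring down 1; 1(1) - 1 = 0; 0(1) - 1 = -1; (-1)(1) + 1 = 0 → quotient x^2 - 1, remainder 0.
Solve the quadratic x^2 - 1 = 0: discriminant = 0^2 - 4(1)(-1) = 0 + 4 = 4.
sqrt(4) = 2, so x = (0 ± 2)/2: x = 1 or x = -1.

x = -1, x = 1 (multiplicity 2)


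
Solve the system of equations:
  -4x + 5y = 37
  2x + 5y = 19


Using Cramer's rule:
Determinant D = (-4)(5) - (2)(5) = -20 - 10 = -30
Dx = (37)(5) - (19)(5) = 185 - 95 = 90
Dy = (-4)(19) - (2)(37) = -76 - 74 = -150
x = Dx/D = 90/-30 = -3
y = Dy/D = -150/-30 = 5

x = -3, y = 5


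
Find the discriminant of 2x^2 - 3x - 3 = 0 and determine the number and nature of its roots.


For ax^2 + bx + c = 0, discriminant D = b^2 - 4ac
Here a = 2, b = -3, c = -3
D = (-3)^2 - 4(2)(-3) = 9 + 24 = 33

D = 33 > 0 but not a perfect square
The equation has 2 distinct real irrational roots.

Discriminant = 33, 2 distinct real irrational roots
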